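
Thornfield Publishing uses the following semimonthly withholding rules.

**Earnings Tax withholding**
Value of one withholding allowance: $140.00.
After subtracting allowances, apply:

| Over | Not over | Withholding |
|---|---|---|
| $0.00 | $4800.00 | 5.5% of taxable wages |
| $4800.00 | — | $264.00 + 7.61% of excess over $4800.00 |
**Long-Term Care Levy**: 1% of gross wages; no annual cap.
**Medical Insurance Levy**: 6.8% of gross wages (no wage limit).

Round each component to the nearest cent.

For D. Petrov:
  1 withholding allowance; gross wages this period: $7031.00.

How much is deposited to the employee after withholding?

Earnings Tax: taxable = $7031.00 − 1×$140.00 = $6891.00
  $264.00 + 7.61% × ($6891.00 − $4800.00) = $264.00 + 7.61% × $2091.00 = $423.13
Long-Term Care Levy: 1% × $7031.00 = $70.31
Medical Insurance Levy: 6.8% × $7031.00 = $478.11
Total withheld: $423.13 + $70.31 + $478.11 = $971.55
Net pay: $7031.00 − $971.55 = $6059.45

$6059.45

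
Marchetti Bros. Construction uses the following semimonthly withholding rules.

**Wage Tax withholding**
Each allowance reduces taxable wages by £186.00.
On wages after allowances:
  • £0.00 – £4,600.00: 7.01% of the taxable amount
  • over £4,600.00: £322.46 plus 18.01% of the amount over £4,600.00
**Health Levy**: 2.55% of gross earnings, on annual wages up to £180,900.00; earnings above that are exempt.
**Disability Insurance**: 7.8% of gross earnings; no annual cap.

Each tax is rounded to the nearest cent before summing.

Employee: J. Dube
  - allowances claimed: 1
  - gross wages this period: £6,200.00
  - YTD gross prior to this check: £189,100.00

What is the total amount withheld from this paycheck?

£1,060.72

Wage Tax: taxable = £6,200.00 − 1×£186.00 = £6,014.00
  £322.46 + 18.01% × (£6,014.00 − £4,600.00) = £322.46 + 18.01% × £1,414.00 = £577.12
Health Levy: YTD £189,100.00 ≥ cap £180,900.00 → £0.00
Disability Insurance: 7.8% × £6,200.00 = £483.60
Total: £577.12 + £0.00 + £483.60 = £1,060.72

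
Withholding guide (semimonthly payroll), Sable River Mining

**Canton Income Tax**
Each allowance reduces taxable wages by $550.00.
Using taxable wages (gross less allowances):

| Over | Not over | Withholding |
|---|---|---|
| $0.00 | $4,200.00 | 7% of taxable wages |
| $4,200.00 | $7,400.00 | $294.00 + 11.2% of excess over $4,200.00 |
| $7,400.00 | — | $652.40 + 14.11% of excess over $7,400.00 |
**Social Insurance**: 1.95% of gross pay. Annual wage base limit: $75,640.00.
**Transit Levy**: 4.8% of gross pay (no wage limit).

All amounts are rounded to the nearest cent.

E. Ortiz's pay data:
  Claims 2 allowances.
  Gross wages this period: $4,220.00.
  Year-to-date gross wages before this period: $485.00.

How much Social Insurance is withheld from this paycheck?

$82.29

Social Insurance: 1.95% × $4,220.00 = $82.29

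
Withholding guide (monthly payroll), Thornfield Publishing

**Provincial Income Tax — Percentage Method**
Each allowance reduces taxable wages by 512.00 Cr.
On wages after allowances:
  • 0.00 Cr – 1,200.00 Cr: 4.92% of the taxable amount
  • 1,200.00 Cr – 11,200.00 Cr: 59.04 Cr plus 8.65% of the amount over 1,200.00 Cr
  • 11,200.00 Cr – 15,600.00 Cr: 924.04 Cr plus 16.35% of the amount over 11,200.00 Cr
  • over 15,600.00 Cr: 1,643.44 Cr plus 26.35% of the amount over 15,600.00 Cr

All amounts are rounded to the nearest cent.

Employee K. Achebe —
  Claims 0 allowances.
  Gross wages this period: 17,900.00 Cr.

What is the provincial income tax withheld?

2,249.49 Cr

Provincial Income Tax: taxable = 17,900.00 Cr
  1,643.44 Cr + 26.35% × (17,900.00 Cr − 15,600.00 Cr) = 1,643.44 Cr + 26.35% × 2,300.00 Cr = 2,249.49 Cr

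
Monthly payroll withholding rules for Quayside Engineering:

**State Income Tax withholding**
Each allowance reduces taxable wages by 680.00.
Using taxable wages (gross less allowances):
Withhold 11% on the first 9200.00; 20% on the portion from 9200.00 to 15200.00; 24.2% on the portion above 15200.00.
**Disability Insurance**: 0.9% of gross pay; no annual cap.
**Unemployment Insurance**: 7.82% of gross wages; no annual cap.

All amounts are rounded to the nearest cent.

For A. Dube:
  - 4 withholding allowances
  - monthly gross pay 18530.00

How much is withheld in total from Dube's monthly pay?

State Income Tax: taxable = 18530.00 − 4×680.00 = 15810.00
  2212.00 + 24.2% × (15810.00 − 15200.00) = 2212.00 + 24.2% × 610.00 = 2359.62
Disability Insurance: 0.9% × 18530.00 = 166.77
Unemployment Insurance: 7.82% × 18530.00 = 1449.05
Total: 2359.62 + 166.77 + 1449.05 = 3975.44

3975.44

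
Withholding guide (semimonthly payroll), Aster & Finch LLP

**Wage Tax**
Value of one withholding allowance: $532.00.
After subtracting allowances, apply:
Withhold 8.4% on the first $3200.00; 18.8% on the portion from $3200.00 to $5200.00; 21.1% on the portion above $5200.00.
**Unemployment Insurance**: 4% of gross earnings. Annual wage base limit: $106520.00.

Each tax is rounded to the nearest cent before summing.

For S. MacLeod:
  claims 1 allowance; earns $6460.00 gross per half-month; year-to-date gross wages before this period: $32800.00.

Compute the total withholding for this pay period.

$1056.81

Wage Tax: taxable = $6460.00 − 1×$532.00 = $5928.00
  $644.80 + 21.1% × ($5928.00 − $5200.00) = $644.80 + 21.1% × $728.00 = $798.41
Unemployment Insurance: 4% × $6460.00 = $258.40
Total: $798.41 + $258.40 = $1056.81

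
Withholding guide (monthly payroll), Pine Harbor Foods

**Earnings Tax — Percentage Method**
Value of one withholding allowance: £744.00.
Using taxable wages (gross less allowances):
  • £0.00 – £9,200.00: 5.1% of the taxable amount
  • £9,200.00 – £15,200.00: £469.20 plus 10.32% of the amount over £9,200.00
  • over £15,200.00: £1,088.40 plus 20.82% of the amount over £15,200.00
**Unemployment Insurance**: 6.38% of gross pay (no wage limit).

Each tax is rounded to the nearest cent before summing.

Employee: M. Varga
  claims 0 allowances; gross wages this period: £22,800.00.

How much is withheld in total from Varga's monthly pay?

£4,125.36

Earnings Tax: taxable = £22,800.00
  £1,088.40 + 20.82% × (£22,800.00 − £15,200.00) = £1,088.40 + 20.82% × £7,600.00 = £2,670.72
Unemployment Insurance: 6.38% × £22,800.00 = £1,454.64
Total: £2,670.72 + £1,454.64 = £4,125.36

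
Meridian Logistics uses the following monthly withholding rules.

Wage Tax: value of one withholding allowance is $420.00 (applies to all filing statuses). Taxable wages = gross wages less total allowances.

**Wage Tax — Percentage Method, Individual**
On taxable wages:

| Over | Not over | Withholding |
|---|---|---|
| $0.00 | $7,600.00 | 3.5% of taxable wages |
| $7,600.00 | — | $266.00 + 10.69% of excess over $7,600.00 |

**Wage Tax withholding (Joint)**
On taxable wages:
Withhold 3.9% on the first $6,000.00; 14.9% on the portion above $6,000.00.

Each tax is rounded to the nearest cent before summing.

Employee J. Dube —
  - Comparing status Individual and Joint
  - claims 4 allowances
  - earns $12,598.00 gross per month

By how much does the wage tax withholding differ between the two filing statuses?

Wage Tax (Individual): taxable = $12,598.00 − 4×$420.00 = $10,918.00
  $266.00 + 10.69% × ($10,918.00 − $7,600.00) = $266.00 + 10.69% × $3,318.00 = $620.69
Wage Tax (Joint): taxable = $12,598.00 − 4×$420.00 = $10,918.00
  $234.00 + 14.9% × ($10,918.00 − $6,000.00) = $234.00 + 14.9% × $4,918.00 = $966.78
Difference: |$620.69 − $966.78| = $346.09 (higher under Joint)

$346.09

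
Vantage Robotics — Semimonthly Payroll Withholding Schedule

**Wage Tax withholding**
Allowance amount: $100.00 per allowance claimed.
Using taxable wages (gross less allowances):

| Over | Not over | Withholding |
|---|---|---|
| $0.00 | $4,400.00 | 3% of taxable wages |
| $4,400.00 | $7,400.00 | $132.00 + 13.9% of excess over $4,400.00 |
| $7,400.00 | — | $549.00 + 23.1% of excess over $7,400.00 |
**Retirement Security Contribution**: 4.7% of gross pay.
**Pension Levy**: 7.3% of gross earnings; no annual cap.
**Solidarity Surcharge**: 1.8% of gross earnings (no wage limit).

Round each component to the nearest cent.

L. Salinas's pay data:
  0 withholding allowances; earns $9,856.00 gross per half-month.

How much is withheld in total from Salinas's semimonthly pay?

Wage Tax: taxable = $9,856.00
  $549.00 + 23.1% × ($9,856.00 − $7,400.00) = $549.00 + 23.1% × $2,456.00 = $1,116.34
Retirement Security Contribution: 4.7% × $9,856.00 = $463.23
Pension Levy: 7.3% × $9,856.00 = $719.49
Solidarity Surcharge: 1.8% × $9,856.00 = $177.41
Total: $1,116.34 + $463.23 + $719.49 + $177.41 = $2,476.47

$2,476.47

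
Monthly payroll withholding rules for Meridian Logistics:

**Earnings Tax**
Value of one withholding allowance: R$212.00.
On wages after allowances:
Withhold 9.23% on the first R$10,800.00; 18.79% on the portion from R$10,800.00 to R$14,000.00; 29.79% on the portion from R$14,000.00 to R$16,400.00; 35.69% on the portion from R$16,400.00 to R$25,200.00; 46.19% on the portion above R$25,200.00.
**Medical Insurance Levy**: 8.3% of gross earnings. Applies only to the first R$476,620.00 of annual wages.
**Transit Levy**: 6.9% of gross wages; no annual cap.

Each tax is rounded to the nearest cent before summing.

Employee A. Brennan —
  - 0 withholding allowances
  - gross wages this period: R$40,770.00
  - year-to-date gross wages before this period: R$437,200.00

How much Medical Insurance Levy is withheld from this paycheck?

Medical Insurance Levy: cap R$476,620.00 − YTD R$437,200.00 = R$39,420.00 subject; 8.3% × R$39,420.00 = R$3,271.86

R$3,271.86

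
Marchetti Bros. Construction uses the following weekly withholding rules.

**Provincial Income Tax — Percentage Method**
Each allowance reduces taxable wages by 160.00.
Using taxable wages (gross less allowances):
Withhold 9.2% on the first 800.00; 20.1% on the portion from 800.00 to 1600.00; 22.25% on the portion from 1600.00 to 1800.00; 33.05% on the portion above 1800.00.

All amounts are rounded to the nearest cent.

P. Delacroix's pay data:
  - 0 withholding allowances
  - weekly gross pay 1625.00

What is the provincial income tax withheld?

Provincial Income Tax: taxable = 1625.00
  234.40 + 22.25% × (1625.00 − 1600.00) = 234.40 + 22.25% × 25.00 = 239.96

239.96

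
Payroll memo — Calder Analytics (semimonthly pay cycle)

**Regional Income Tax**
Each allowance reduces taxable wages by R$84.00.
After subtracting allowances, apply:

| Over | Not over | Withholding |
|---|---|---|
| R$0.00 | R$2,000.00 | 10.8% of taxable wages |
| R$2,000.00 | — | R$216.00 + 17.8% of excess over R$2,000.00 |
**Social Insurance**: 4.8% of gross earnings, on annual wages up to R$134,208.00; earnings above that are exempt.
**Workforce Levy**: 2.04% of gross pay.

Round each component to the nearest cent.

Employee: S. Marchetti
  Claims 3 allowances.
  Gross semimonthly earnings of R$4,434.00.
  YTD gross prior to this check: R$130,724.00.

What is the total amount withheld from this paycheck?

Regional Income Tax: taxable = R$4,434.00 − 3×R$84.00 = R$4,182.00
  R$216.00 + 17.8% × (R$4,182.00 − R$2,000.00) = R$216.00 + 17.8% × R$2,182.00 = R$604.40
Social Insurance: cap R$134,208.00 − YTD R$130,724.00 = R$3,484.00 subject; 4.8% × R$3,484.00 = R$167.23
Workforce Levy: 2.04% × R$4,434.00 = R$90.45
Total: R$604.40 + R$167.23 + R$90.45 = R$862.08

R$862.08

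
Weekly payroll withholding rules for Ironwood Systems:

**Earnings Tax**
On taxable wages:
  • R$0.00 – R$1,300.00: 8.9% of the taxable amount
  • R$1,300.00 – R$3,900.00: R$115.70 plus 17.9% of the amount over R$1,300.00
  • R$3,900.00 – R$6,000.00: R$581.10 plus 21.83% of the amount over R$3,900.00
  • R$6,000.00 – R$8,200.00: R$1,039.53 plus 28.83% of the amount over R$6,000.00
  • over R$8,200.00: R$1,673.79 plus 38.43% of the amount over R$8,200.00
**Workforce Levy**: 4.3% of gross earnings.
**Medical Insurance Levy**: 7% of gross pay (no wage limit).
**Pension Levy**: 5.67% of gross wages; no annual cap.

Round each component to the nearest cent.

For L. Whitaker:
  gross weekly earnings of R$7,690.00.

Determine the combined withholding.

Earnings Tax: taxable = R$7,690.00
  R$1,039.53 + 28.83% × (R$7,690.00 − R$6,000.00) = R$1,039.53 + 28.83% × R$1,690.00 = R$1,526.76
Workforce Levy: 4.3% × R$7,690.00 = R$330.67
Medical Insurance Levy: 7% × R$7,690.00 = R$538.30
Pension Levy: 5.67% × R$7,690.00 = R$436.02
Total: R$1,526.76 + R$330.67 + R$538.30 + R$436.02 = R$2,831.75

R$2,831.75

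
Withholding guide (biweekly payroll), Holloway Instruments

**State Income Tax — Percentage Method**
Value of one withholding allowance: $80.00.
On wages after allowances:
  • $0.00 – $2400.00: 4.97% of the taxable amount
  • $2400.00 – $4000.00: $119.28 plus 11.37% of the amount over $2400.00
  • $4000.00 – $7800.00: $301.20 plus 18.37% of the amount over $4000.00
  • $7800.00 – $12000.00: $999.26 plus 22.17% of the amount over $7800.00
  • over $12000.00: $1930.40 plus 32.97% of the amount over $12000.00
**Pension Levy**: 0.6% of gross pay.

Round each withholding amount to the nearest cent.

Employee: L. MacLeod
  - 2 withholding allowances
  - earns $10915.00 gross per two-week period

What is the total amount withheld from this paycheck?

State Income Tax: taxable = $10915.00 − 2×$80.00 = $10755.00
  $999.26 + 22.17% × ($10755.00 − $7800.00) = $999.26 + 22.17% × $2955.00 = $1654.38
Pension Levy: 0.6% × $10915.00 = $65.49
Total: $1654.38 + $65.49 = $1719.87

$1719.87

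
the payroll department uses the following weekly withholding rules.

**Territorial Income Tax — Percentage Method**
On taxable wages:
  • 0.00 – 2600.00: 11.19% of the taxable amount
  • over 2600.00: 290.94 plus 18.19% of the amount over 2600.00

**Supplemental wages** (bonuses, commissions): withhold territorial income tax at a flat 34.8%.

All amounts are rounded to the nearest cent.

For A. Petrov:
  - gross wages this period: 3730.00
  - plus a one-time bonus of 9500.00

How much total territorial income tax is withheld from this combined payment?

Territorial Income Tax: taxable = 3730.00
  290.94 + 18.19% × (3730.00 − 2600.00) = 290.94 + 18.19% × 1130.00 = 496.49
Supplemental (34.8% flat on bonus): 34.8% × 9500.00 = 3306.00
Total territorial income tax: 496.49 + 3306.00 = 3802.49

3802.49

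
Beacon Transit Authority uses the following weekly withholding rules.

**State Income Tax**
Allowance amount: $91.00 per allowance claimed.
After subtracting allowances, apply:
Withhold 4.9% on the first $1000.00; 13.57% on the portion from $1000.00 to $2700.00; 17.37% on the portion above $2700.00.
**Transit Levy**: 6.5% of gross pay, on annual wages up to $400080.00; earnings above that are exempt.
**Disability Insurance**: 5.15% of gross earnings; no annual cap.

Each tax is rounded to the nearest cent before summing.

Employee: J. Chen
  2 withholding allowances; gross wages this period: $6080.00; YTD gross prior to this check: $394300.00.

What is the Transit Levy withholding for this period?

Transit Levy: cap $400080.00 − YTD $394300.00 = $5780.00 subject; 6.5% × $5780.00 = $375.70

$375.70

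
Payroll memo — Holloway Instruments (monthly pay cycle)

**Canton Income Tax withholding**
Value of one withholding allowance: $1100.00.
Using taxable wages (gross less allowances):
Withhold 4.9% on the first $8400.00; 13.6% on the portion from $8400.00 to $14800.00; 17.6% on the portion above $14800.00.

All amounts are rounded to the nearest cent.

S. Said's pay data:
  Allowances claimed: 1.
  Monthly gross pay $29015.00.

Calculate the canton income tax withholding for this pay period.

$3590.24

Canton Income Tax: taxable = $29015.00 − 1×$1100.00 = $27915.00
  $1282.00 + 17.6% × ($27915.00 − $14800.00) = $1282.00 + 17.6% × $13115.00 = $3590.24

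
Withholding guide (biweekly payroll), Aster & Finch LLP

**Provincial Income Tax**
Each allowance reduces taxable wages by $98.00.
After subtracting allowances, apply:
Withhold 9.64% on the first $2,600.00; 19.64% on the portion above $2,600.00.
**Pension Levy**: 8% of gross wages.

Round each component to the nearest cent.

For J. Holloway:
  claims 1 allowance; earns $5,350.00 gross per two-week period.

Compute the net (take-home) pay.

$4,150.51

Provincial Income Tax: taxable = $5,350.00 − 1×$98.00 = $5,252.00
  $250.64 + 19.64% × ($5,252.00 − $2,600.00) = $250.64 + 19.64% × $2,652.00 = $771.49
Pension Levy: 8% × $5,350.00 = $428.00
Total withheld: $771.49 + $428.00 = $1,199.49
Net pay: $5,350.00 − $1,199.49 = $4,150.51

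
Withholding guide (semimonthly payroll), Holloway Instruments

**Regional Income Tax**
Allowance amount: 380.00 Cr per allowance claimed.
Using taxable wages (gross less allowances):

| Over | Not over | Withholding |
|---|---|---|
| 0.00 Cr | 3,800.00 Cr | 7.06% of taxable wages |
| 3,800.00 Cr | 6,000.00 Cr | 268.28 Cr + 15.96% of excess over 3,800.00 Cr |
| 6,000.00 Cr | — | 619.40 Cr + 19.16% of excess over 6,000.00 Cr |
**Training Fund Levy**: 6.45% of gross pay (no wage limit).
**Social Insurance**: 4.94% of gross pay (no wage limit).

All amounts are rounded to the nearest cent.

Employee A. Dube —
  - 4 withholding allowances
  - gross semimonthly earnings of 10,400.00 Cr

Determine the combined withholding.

2,355.77 Cr

Regional Income Tax: taxable = 10,400.00 Cr − 4×380.00 Cr = 8,880.00 Cr
  619.40 Cr + 19.16% × (8,880.00 Cr − 6,000.00 Cr) = 619.40 Cr + 19.16% × 2,880.00 Cr = 1,171.21 Cr
Training Fund Levy: 6.45% × 10,400.00 Cr = 670.80 Cr
Social Insurance: 4.94% × 10,400.00 Cr = 513.76 Cr
Total: 1,171.21 Cr + 670.80 Cr + 513.76 Cr = 2,355.77 Cr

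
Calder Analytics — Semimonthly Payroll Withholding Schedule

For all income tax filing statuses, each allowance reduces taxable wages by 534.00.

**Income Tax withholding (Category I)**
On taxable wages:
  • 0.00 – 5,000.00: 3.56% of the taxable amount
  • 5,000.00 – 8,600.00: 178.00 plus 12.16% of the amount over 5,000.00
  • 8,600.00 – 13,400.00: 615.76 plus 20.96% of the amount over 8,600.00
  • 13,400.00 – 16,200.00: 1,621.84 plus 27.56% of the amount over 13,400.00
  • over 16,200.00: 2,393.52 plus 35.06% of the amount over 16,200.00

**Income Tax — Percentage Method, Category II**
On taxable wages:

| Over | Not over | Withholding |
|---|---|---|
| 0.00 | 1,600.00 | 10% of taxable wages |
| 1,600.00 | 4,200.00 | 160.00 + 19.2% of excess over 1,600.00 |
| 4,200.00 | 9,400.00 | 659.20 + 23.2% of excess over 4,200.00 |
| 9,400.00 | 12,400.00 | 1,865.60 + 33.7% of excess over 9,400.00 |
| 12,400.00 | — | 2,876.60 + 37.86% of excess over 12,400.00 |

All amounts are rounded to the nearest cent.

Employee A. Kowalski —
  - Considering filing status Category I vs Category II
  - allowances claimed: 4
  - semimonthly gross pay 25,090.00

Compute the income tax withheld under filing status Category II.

6,872.34

Income Tax (Category II): taxable = 25,090.00 − 4×534.00 = 22,954.00
  2,876.60 + 37.86% × (22,954.00 − 12,400.00) = 2,876.60 + 37.86% × 10,554.00 = 6,872.34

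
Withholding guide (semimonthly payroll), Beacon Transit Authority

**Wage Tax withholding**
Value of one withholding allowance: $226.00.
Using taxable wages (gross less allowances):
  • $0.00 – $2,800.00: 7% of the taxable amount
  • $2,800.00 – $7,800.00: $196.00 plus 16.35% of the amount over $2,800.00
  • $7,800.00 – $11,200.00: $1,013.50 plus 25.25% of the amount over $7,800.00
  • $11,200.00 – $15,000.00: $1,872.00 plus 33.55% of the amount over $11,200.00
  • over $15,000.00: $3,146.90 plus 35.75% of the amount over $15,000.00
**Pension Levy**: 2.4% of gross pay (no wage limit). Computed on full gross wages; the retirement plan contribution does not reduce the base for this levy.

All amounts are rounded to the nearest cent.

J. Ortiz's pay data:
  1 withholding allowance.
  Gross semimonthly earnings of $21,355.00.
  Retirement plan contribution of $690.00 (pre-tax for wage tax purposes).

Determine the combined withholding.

Wage Tax: taxable = $21,355.00 − $690.00 − 1×$226.00 = $20,439.00
  $3,146.90 + 35.75% × ($20,439.00 − $15,000.00) = $3,146.90 + 35.75% × $5,439.00 = $5,091.34
Pension Levy: 2.4% × $21,355.00 = $512.52
Total: $5,091.34 + $512.52 = $5,603.86

$5,603.86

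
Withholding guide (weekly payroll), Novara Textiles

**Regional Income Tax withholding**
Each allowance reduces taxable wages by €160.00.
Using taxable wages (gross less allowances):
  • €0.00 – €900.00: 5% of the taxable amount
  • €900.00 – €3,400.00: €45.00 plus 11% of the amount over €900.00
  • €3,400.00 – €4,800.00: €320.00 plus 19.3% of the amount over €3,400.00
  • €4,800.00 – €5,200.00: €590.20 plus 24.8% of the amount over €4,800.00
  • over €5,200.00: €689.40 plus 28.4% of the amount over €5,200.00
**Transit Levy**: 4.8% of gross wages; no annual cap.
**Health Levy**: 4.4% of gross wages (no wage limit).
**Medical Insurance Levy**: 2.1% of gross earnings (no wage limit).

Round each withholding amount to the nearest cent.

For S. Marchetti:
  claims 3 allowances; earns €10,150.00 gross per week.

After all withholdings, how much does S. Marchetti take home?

€7,044.17

Regional Income Tax: taxable = €10,150.00 − 3×€160.00 = €9,670.00
  €689.40 + 28.4% × (€9,670.00 − €5,200.00) = €689.40 + 28.4% × €4,470.00 = €1,958.88
Transit Levy: 4.8% × €10,150.00 = €487.20
Health Levy: 4.4% × €10,150.00 = €446.60
Medical Insurance Levy: 2.1% × €10,150.00 = €213.15
Total withheld: €1,958.88 + €487.20 + €446.60 + €213.15 = €3,105.83
Net pay: €10,150.00 − €3,105.83 = €7,044.17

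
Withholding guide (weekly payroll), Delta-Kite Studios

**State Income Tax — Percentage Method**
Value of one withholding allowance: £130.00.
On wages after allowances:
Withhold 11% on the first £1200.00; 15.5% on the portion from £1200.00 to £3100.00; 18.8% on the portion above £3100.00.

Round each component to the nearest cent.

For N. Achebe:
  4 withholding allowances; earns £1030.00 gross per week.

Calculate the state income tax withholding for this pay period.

State Income Tax: taxable = £1030.00 − 4×£130.00 = £510.00
  11% × £510.00 = £56.10

£56.10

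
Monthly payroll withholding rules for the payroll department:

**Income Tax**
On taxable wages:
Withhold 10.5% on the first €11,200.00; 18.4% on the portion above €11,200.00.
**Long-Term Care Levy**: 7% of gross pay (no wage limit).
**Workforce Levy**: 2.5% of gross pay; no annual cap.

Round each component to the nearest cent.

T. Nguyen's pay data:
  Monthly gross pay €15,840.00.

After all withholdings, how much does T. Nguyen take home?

Income Tax: taxable = €15,840.00
  €1,176.00 + 18.4% × (€15,840.00 − €11,200.00) = €1,176.00 + 18.4% × €4,640.00 = €2,029.76
Long-Term Care Levy: 7% × €15,840.00 = €1,108.80
Workforce Levy: 2.5% × €15,840.00 = €396.00
Total withheld: €2,029.76 + €1,108.80 + €396.00 = €3,534.56
Net pay: €15,840.00 − €3,534.56 = €12,305.44

€12,305.44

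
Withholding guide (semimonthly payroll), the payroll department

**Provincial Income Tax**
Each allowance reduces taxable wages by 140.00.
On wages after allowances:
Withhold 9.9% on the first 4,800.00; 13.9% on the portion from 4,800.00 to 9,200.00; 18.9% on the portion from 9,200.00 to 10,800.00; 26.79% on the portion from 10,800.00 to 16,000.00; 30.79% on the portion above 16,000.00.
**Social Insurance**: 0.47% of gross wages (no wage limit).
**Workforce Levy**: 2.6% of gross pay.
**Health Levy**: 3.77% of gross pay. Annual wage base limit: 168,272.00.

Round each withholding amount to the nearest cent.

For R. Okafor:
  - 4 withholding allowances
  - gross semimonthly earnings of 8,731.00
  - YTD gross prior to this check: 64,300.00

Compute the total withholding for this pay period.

Provincial Income Tax: taxable = 8,731.00 − 4×140.00 = 8,171.00
  475.20 + 13.9% × (8,171.00 − 4,800.00) = 475.20 + 13.9% × 3,371.00 = 943.77
Social Insurance: 0.47% × 8,731.00 = 41.04
Workforce Levy: 2.6% × 8,731.00 = 227.01
Health Levy: 3.77% × 8,731.00 = 329.16
Total: 943.77 + 41.04 + 227.01 + 329.16 = 1,540.98

1,540.98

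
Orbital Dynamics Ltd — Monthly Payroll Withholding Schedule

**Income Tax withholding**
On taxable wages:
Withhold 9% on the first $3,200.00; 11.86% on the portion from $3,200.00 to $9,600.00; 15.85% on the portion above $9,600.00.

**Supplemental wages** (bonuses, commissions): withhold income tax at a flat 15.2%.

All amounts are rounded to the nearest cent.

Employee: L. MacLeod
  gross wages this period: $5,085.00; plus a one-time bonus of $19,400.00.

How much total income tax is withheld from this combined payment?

Income Tax: taxable = $5,085.00
  $288.00 + 11.86% × ($5,085.00 − $3,200.00) = $288.00 + 11.86% × $1,885.00 = $511.56
Supplemental (15.2% flat on bonus): 15.2% × $19,400.00 = $2,948.80
Total income tax: $511.56 + $2,948.80 = $3,460.36

$3,460.36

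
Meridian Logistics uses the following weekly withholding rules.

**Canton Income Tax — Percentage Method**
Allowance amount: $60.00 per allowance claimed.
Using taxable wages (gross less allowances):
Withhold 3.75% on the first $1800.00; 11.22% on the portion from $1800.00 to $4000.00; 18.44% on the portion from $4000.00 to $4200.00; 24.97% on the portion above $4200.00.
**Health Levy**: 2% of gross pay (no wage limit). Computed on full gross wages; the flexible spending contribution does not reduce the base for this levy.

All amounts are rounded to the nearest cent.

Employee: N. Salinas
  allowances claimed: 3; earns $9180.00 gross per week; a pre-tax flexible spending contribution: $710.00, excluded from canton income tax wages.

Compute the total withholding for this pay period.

$1556.09

Canton Income Tax: taxable = $9180.00 − $710.00 − 3×$60.00 = $8290.00
  $351.22 + 24.97% × ($8290.00 − $4200.00) = $351.22 + 24.97% × $4090.00 = $1372.49
Health Levy: 2% × $9180.00 = $183.60
Total: $1372.49 + $183.60 = $1556.09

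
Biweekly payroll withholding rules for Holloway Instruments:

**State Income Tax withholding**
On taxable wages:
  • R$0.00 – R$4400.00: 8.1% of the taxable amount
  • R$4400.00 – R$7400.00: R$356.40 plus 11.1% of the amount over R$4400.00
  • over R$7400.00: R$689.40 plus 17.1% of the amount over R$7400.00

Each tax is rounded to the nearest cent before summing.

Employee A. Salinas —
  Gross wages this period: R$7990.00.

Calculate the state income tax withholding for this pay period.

State Income Tax: taxable = R$7990.00
  R$689.40 + 17.1% × (R$7990.00 − R$7400.00) = R$689.40 + 17.1% × R$590.00 = R$790.29

R$790.29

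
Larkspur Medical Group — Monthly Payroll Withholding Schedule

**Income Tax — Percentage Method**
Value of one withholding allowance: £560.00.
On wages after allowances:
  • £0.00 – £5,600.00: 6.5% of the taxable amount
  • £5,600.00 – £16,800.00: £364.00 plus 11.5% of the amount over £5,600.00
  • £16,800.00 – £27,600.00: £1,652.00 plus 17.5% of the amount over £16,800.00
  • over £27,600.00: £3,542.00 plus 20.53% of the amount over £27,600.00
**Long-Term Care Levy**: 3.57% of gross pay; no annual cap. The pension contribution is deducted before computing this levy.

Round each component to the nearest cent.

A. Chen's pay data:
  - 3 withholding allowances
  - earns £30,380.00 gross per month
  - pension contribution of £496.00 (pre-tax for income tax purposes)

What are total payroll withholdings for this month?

Income Tax: taxable = £30,380.00 − £496.00 − 3×£560.00 = £28,204.00
  £3,542.00 + 20.53% × (£28,204.00 − £27,600.00) = £3,542.00 + 20.53% × £604.00 = £3,666.00
Long-Term Care Levy: 3.57% × £29,884.00 = £1,066.86
Total: £3,666.00 + £1,066.86 = £4,732.86

£4,732.86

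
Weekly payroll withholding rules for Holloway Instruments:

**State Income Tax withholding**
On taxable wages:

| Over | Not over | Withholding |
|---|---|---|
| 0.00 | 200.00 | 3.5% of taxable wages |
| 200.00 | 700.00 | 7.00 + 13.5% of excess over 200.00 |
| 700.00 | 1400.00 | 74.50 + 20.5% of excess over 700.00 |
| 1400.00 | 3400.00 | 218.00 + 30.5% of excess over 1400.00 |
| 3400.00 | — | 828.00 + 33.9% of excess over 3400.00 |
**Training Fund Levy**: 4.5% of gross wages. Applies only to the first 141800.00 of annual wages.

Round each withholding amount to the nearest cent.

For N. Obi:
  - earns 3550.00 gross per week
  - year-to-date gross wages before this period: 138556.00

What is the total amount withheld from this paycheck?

1024.83

State Income Tax: taxable = 3550.00
  828.00 + 33.9% × (3550.00 − 3400.00) = 828.00 + 33.9% × 150.00 = 878.85
Training Fund Levy: cap 141800.00 − YTD 138556.00 = 3244.00 subject; 4.5% × 3244.00 = 145.98
Total: 878.85 + 145.98 = 1024.83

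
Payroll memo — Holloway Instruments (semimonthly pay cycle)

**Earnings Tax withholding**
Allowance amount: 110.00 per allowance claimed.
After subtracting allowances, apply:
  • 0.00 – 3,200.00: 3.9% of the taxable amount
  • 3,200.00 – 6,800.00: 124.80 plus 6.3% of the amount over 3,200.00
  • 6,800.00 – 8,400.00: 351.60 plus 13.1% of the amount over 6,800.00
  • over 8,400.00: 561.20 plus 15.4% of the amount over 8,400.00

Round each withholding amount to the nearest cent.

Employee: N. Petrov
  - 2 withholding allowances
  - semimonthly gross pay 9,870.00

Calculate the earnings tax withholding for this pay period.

753.70

Earnings Tax: taxable = 9,870.00 − 2×110.00 = 9,650.00
  561.20 + 15.4% × (9,650.00 − 8,400.00) = 561.20 + 15.4% × 1,250.00 = 753.70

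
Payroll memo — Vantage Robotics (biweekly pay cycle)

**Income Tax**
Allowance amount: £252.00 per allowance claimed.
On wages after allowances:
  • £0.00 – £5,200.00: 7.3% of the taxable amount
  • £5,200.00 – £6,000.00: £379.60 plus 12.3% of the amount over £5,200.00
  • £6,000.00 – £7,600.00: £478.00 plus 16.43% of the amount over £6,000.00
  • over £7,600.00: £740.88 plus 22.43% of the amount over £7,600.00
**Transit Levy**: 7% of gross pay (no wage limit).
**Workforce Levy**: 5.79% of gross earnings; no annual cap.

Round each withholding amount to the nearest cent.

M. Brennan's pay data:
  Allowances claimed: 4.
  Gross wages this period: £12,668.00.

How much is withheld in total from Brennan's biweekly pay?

Income Tax: taxable = £12,668.00 − 4×£252.00 = £11,660.00
  £740.88 + 22.43% × (£11,660.00 − £7,600.00) = £740.88 + 22.43% × £4,060.00 = £1,651.54
Transit Levy: 7% × £12,668.00 = £886.76
Workforce Levy: 5.79% × £12,668.00 = £733.48
Total: £1,651.54 + £886.76 + £733.48 = £3,271.78

£3,271.78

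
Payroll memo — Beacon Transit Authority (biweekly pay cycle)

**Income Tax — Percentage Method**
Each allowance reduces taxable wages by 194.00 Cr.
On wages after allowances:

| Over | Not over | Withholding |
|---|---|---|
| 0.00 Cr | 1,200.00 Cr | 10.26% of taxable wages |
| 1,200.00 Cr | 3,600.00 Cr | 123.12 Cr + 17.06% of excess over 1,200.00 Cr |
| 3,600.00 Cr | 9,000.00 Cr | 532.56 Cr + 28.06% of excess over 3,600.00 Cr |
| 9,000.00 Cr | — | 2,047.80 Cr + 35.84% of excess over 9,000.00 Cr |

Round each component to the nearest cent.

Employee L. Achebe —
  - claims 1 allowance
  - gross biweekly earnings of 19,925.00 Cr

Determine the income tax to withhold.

5,893.79 Cr

Income Tax: taxable = 19,925.00 Cr − 1×194.00 Cr = 19,731.00 Cr
  2,047.80 Cr + 35.84% × (19,731.00 Cr − 9,000.00 Cr) = 2,047.80 Cr + 35.84% × 10,731.00 Cr = 5,893.79 Cr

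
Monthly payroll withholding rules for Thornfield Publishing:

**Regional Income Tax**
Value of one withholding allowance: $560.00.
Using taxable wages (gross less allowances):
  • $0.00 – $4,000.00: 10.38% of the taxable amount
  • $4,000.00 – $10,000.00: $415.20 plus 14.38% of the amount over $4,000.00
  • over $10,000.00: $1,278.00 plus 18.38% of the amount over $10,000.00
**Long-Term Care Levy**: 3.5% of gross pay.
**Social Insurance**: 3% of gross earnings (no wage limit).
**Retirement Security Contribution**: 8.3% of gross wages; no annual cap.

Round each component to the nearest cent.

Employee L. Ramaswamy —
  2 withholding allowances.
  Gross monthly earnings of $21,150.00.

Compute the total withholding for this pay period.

$6,251.71

Regional Income Tax: taxable = $21,150.00 − 2×$560.00 = $20,030.00
  $1,278.00 + 18.38% × ($20,030.00 − $10,000.00) = $1,278.00 + 18.38% × $10,030.00 = $3,121.51
Long-Term Care Levy: 3.5% × $21,150.00 = $740.25
Social Insurance: 3% × $21,150.00 = $634.50
Retirement Security Contribution: 8.3% × $21,150.00 = $1,755.45
Total: $3,121.51 + $740.25 + $634.50 + $1,755.45 = $6,251.71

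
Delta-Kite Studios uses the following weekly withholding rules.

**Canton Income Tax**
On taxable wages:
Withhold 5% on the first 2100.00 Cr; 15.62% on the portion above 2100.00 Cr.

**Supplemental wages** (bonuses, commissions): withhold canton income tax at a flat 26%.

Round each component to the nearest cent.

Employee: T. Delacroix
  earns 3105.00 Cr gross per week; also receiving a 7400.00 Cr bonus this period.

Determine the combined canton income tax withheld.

Canton Income Tax: taxable = 3105.00 Cr
  105.00 Cr + 15.62% × (3105.00 Cr − 2100.00 Cr) = 105.00 Cr + 15.62% × 1005.00 Cr = 261.98 Cr
Supplemental (26% flat on bonus): 26% × 7400.00 Cr = 1924.00 Cr
Total canton income tax: 261.98 Cr + 1924.00 Cr = 2185.98 Cr

2185.98 Cr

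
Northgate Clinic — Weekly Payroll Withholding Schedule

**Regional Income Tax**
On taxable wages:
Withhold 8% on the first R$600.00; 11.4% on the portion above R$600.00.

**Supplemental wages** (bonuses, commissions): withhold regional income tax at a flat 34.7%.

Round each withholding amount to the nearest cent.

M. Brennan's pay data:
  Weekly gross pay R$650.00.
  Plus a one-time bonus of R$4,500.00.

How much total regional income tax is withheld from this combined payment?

R$1,615.20

Regional Income Tax: taxable = R$650.00
  R$48.00 + 11.4% × (R$650.00 − R$600.00) = R$48.00 + 11.4% × R$50.00 = R$53.70
Supplemental (34.7% flat on bonus): 34.7% × R$4,500.00 = R$1,561.50
Total regional income tax: R$53.70 + R$1,561.50 = R$1,615.20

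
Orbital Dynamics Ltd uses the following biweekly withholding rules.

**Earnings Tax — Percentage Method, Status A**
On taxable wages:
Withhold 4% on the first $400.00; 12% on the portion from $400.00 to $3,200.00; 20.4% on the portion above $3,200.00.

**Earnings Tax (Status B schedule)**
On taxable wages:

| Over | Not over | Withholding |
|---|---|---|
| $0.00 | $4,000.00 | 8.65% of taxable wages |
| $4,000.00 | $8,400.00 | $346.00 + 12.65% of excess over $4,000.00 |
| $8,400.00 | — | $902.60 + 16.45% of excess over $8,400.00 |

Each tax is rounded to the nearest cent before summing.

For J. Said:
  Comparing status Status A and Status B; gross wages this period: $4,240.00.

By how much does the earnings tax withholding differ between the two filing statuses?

Earnings Tax (Status A): taxable = $4,240.00
  $352.00 + 20.4% × ($4,240.00 − $3,200.00) = $352.00 + 20.4% × $1,040.00 = $564.16
Earnings Tax (Status B): taxable = $4,240.00
  $346.00 + 12.65% × ($4,240.00 − $4,000.00) = $346.00 + 12.65% × $240.00 = $376.36
Difference: |$564.16 − $376.36| = $187.80 (higher under Status A)

$187.80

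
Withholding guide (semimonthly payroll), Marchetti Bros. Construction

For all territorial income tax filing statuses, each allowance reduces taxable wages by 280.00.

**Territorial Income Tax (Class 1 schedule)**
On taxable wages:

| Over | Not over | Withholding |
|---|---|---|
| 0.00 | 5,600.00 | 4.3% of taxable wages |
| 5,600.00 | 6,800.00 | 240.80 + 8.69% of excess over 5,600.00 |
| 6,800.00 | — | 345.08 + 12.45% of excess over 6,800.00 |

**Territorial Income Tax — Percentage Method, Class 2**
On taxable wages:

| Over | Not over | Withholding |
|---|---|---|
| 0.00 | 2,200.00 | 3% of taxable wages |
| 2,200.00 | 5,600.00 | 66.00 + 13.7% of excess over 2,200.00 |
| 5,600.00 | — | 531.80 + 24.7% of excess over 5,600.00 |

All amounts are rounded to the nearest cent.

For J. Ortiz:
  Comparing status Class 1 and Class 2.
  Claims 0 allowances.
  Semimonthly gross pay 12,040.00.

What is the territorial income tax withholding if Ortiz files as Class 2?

2,122.48

Territorial Income Tax (Class 2): taxable = 12,040.00
  531.80 + 24.7% × (12,040.00 − 5,600.00) = 531.80 + 24.7% × 6,440.00 = 2,122.48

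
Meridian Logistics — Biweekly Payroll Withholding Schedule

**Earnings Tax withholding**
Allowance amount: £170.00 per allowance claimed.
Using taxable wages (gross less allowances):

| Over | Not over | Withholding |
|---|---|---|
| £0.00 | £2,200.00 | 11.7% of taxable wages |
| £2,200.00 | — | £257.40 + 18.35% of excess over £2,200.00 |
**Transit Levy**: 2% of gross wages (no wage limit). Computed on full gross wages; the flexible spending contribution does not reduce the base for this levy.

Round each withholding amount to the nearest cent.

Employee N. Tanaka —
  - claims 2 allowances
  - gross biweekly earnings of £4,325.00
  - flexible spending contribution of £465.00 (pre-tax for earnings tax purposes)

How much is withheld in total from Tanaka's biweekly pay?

Earnings Tax: taxable = £4,325.00 − £465.00 − 2×£170.00 = £3,520.00
  £257.40 + 18.35% × (£3,520.00 − £2,200.00) = £257.40 + 18.35% × £1,320.00 = £499.62
Transit Levy: 2% × £4,325.00 = £86.50
Total: £499.62 + £86.50 = £586.12

£586.12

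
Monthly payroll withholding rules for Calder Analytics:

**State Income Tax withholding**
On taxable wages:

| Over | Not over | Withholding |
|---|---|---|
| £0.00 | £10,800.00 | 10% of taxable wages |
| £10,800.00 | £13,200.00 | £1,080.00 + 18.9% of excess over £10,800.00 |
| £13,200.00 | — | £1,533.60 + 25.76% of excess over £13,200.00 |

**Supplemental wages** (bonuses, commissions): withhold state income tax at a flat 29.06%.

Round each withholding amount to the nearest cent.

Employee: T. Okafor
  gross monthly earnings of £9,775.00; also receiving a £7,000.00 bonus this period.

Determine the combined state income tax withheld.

State Income Tax: taxable = £9,775.00
  10% × £9,775.00 = £977.50
Supplemental (29.06% flat on bonus): 29.06% × £7,000.00 = £2,034.20
Total state income tax: £977.50 + £2,034.20 = £3,011.70

£3,011.70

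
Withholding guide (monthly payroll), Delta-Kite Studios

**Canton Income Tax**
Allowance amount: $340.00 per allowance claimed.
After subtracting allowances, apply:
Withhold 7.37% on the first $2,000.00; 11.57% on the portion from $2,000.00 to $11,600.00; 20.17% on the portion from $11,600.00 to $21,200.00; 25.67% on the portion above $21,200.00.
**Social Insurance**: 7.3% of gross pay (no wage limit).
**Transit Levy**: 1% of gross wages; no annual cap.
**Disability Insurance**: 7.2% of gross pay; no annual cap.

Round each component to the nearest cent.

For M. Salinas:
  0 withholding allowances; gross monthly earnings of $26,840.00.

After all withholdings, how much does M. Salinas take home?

$18,037.57

Canton Income Tax: taxable = $26,840.00
  $3,194.44 + 25.67% × ($26,840.00 − $21,200.00) = $3,194.44 + 25.67% × $5,640.00 = $4,642.23
Social Insurance: 7.3% × $26,840.00 = $1,959.32
Transit Levy: 1% × $26,840.00 = $268.40
Disability Insurance: 7.2% × $26,840.00 = $1,932.48
Total withheld: $4,642.23 + $1,959.32 + $268.40 + $1,932.48 = $8,802.43
Net pay: $26,840.00 − $8,802.43 = $18,037.57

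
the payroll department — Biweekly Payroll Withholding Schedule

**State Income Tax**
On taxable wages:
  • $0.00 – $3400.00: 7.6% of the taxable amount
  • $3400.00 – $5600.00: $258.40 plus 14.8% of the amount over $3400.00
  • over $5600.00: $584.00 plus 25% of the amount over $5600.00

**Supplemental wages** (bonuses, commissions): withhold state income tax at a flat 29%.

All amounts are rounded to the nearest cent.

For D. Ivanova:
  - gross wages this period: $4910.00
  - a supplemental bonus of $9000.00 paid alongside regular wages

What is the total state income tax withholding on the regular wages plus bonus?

$3091.88

State Income Tax: taxable = $4910.00
  $258.40 + 14.8% × ($4910.00 − $3400.00) = $258.40 + 14.8% × $1510.00 = $481.88
Supplemental (29% flat on bonus): 29% × $9000.00 = $2610.00
Total state income tax: $481.88 + $2610.00 = $3091.88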